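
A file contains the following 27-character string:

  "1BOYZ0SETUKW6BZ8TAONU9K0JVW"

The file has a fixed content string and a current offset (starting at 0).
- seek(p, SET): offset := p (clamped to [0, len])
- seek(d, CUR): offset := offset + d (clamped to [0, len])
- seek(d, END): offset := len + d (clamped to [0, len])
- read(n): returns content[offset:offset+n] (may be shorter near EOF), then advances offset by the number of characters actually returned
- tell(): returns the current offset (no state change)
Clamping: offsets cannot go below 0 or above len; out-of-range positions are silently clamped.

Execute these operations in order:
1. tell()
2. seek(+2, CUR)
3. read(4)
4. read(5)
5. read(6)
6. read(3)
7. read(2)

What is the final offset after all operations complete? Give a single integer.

Answer: 22

Derivation:
After 1 (tell()): offset=0
After 2 (seek(+2, CUR)): offset=2
After 3 (read(4)): returned 'OYZ0', offset=6
After 4 (read(5)): returned 'SETUK', offset=11
After 5 (read(6)): returned 'W6BZ8T', offset=17
After 6 (read(3)): returned 'AON', offset=20
After 7 (read(2)): returned 'U9', offset=22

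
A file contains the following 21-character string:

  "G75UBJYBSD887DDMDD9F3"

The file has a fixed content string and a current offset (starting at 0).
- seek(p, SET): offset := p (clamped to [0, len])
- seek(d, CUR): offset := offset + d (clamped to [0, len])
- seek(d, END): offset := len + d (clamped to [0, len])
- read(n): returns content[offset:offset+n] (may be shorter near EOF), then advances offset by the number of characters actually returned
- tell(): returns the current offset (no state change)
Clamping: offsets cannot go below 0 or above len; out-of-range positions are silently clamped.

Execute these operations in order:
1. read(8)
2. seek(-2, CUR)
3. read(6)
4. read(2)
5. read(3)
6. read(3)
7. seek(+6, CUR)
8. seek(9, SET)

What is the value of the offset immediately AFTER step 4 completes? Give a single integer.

Answer: 14

Derivation:
After 1 (read(8)): returned 'G75UBJYB', offset=8
After 2 (seek(-2, CUR)): offset=6
After 3 (read(6)): returned 'YBSD88', offset=12
After 4 (read(2)): returned '7D', offset=14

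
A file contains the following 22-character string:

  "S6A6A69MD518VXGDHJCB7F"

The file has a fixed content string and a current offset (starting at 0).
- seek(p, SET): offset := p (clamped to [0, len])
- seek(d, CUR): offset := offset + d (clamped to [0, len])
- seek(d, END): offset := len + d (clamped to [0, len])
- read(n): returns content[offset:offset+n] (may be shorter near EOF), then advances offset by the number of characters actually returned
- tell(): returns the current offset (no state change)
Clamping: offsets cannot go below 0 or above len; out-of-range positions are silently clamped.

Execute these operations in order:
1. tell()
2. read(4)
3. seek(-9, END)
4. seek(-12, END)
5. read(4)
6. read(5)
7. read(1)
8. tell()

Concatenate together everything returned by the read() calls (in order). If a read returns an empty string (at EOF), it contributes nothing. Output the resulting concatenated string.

Answer: S6A618VXGDHJCB

Derivation:
After 1 (tell()): offset=0
After 2 (read(4)): returned 'S6A6', offset=4
After 3 (seek(-9, END)): offset=13
After 4 (seek(-12, END)): offset=10
After 5 (read(4)): returned '18VX', offset=14
After 6 (read(5)): returned 'GDHJC', offset=19
After 7 (read(1)): returned 'B', offset=20
After 8 (tell()): offset=20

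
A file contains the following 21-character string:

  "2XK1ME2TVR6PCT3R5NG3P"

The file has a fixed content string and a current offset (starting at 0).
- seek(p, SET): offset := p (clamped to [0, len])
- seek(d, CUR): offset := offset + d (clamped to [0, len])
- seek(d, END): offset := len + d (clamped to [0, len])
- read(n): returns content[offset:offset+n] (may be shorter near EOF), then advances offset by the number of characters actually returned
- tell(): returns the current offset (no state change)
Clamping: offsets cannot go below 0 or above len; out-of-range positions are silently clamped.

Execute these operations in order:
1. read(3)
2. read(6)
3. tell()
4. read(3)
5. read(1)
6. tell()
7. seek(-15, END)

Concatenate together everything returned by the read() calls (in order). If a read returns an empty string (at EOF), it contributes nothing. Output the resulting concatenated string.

After 1 (read(3)): returned '2XK', offset=3
After 2 (read(6)): returned '1ME2TV', offset=9
After 3 (tell()): offset=9
After 4 (read(3)): returned 'R6P', offset=12
After 5 (read(1)): returned 'C', offset=13
After 6 (tell()): offset=13
After 7 (seek(-15, END)): offset=6

Answer: 2XK1ME2TVR6PC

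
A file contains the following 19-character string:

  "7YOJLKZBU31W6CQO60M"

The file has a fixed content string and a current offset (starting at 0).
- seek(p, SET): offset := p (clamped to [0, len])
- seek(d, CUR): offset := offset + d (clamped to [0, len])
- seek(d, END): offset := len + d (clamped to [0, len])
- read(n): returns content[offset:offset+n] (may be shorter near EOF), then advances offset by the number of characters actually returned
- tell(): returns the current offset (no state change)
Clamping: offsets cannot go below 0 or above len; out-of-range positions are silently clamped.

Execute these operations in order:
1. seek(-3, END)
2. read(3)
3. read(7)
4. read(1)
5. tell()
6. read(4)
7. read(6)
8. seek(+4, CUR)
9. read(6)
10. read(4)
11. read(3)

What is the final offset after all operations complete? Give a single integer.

Answer: 19

Derivation:
After 1 (seek(-3, END)): offset=16
After 2 (read(3)): returned '60M', offset=19
After 3 (read(7)): returned '', offset=19
After 4 (read(1)): returned '', offset=19
After 5 (tell()): offset=19
After 6 (read(4)): returned '', offset=19
After 7 (read(6)): returned '', offset=19
After 8 (seek(+4, CUR)): offset=19
After 9 (read(6)): returned '', offset=19
After 10 (read(4)): returned '', offset=19
After 11 (read(3)): returned '', offset=19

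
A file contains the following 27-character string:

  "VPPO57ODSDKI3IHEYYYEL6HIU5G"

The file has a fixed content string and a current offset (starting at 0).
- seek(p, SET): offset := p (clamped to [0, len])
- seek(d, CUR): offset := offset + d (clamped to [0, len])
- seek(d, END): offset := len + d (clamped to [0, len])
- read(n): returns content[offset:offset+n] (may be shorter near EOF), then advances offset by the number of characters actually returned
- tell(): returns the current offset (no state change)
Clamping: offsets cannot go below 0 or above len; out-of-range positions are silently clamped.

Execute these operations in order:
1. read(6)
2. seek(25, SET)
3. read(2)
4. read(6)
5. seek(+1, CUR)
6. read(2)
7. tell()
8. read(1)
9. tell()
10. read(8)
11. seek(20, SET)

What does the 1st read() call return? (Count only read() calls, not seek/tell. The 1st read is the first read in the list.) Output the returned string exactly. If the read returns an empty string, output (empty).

Answer: VPPO57

Derivation:
After 1 (read(6)): returned 'VPPO57', offset=6
After 2 (seek(25, SET)): offset=25
After 3 (read(2)): returned '5G', offset=27
After 4 (read(6)): returned '', offset=27
After 5 (seek(+1, CUR)): offset=27
After 6 (read(2)): returned '', offset=27
After 7 (tell()): offset=27
After 8 (read(1)): returned '', offset=27
After 9 (tell()): offset=27
After 10 (read(8)): returned '', offset=27
After 11 (seek(20, SET)): offset=20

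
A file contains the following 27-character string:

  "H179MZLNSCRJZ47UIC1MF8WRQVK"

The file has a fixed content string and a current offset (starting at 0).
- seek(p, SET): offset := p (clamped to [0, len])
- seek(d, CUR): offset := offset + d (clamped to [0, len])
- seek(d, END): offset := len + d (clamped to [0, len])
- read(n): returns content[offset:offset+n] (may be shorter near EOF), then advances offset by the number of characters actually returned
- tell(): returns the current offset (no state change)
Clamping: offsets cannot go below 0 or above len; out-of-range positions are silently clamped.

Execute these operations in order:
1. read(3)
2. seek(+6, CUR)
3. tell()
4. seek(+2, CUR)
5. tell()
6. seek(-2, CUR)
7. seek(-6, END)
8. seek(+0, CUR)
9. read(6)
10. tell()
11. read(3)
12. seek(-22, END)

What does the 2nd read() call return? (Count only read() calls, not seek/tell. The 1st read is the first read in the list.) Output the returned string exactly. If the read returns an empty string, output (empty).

Answer: 8WRQVK

Derivation:
After 1 (read(3)): returned 'H17', offset=3
After 2 (seek(+6, CUR)): offset=9
After 3 (tell()): offset=9
After 4 (seek(+2, CUR)): offset=11
After 5 (tell()): offset=11
After 6 (seek(-2, CUR)): offset=9
After 7 (seek(-6, END)): offset=21
After 8 (seek(+0, CUR)): offset=21
After 9 (read(6)): returned '8WRQVK', offset=27
After 10 (tell()): offset=27
After 11 (read(3)): returned '', offset=27
After 12 (seek(-22, END)): offset=5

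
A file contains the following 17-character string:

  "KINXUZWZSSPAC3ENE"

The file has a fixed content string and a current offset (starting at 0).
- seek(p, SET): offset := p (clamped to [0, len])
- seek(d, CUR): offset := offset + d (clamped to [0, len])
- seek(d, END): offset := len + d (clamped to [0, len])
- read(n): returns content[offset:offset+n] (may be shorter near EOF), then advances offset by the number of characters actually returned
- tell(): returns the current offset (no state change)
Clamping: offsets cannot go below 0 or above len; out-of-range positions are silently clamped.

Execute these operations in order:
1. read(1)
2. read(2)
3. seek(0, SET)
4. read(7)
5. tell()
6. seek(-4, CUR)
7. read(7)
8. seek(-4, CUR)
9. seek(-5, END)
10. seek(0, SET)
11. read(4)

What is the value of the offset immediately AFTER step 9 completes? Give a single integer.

After 1 (read(1)): returned 'K', offset=1
After 2 (read(2)): returned 'IN', offset=3
After 3 (seek(0, SET)): offset=0
After 4 (read(7)): returned 'KINXUZW', offset=7
After 5 (tell()): offset=7
After 6 (seek(-4, CUR)): offset=3
After 7 (read(7)): returned 'XUZWZSS', offset=10
After 8 (seek(-4, CUR)): offset=6
After 9 (seek(-5, END)): offset=12

Answer: 12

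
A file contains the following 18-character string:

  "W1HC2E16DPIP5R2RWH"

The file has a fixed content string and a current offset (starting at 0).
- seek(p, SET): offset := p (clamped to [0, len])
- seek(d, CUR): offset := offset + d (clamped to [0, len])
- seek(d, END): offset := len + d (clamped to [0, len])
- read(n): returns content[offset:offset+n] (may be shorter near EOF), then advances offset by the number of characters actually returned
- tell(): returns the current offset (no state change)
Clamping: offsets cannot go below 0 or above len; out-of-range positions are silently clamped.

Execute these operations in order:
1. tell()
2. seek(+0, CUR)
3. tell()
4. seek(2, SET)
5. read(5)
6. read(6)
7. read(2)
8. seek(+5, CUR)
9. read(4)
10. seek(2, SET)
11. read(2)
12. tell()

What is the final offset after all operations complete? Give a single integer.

After 1 (tell()): offset=0
After 2 (seek(+0, CUR)): offset=0
After 3 (tell()): offset=0
After 4 (seek(2, SET)): offset=2
After 5 (read(5)): returned 'HC2E1', offset=7
After 6 (read(6)): returned '6DPIP5', offset=13
After 7 (read(2)): returned 'R2', offset=15
After 8 (seek(+5, CUR)): offset=18
After 9 (read(4)): returned '', offset=18
After 10 (seek(2, SET)): offset=2
After 11 (read(2)): returned 'HC', offset=4
After 12 (tell()): offset=4

Answer: 4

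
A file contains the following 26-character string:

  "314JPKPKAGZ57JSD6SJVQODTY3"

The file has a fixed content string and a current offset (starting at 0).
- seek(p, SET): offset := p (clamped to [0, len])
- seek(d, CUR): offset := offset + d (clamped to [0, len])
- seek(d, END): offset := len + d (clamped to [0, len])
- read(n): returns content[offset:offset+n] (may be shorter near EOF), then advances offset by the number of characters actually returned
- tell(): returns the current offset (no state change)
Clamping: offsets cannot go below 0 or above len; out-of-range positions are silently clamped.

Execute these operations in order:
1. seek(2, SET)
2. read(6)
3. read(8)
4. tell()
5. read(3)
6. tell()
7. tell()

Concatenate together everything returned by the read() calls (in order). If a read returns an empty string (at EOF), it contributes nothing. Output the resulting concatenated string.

Answer: 4JPKPKAGZ57JSD6SJ

Derivation:
After 1 (seek(2, SET)): offset=2
After 2 (read(6)): returned '4JPKPK', offset=8
After 3 (read(8)): returned 'AGZ57JSD', offset=16
After 4 (tell()): offset=16
After 5 (read(3)): returned '6SJ', offset=19
After 6 (tell()): offset=19
After 7 (tell()): offset=19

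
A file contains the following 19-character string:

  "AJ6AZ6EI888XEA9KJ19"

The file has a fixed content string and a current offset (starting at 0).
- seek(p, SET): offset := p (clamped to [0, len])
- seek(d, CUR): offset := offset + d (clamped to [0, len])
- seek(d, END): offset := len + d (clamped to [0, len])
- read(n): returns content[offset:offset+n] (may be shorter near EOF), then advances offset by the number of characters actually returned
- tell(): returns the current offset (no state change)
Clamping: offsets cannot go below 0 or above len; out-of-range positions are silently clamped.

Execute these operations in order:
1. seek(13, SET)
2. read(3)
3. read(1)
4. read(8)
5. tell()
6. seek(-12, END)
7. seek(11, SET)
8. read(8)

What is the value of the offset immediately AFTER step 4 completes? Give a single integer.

Answer: 19

Derivation:
After 1 (seek(13, SET)): offset=13
After 2 (read(3)): returned 'A9K', offset=16
After 3 (read(1)): returned 'J', offset=17
After 4 (read(8)): returned '19', offset=19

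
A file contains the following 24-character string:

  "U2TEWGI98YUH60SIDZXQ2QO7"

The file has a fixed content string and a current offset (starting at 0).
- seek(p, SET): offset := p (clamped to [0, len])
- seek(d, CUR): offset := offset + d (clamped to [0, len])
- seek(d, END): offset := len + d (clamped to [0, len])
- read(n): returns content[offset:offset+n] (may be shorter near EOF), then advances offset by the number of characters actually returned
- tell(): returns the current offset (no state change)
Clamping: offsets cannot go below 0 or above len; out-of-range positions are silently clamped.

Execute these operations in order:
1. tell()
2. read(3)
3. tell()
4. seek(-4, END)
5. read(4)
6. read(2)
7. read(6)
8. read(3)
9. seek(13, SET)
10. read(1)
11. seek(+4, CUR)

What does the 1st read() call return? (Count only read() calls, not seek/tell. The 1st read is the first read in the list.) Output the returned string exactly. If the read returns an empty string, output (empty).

After 1 (tell()): offset=0
After 2 (read(3)): returned 'U2T', offset=3
After 3 (tell()): offset=3
After 4 (seek(-4, END)): offset=20
After 5 (read(4)): returned '2QO7', offset=24
After 6 (read(2)): returned '', offset=24
After 7 (read(6)): returned '', offset=24
After 8 (read(3)): returned '', offset=24
After 9 (seek(13, SET)): offset=13
After 10 (read(1)): returned '0', offset=14
After 11 (seek(+4, CUR)): offset=18

Answer: U2T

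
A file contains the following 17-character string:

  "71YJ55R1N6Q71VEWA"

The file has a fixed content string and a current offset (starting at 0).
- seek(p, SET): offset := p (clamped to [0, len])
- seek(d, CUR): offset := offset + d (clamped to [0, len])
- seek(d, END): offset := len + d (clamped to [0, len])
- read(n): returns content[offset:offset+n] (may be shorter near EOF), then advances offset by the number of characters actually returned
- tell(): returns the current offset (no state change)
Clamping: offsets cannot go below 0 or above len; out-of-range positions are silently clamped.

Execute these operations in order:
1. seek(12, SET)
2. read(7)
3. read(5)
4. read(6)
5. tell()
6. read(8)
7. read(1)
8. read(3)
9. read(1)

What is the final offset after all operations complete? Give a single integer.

Answer: 17

Derivation:
After 1 (seek(12, SET)): offset=12
After 2 (read(7)): returned '1VEWA', offset=17
After 3 (read(5)): returned '', offset=17
After 4 (read(6)): returned '', offset=17
After 5 (tell()): offset=17
After 6 (read(8)): returned '', offset=17
After 7 (read(1)): returned '', offset=17
After 8 (read(3)): returned '', offset=17
After 9 (read(1)): returned '', offset=17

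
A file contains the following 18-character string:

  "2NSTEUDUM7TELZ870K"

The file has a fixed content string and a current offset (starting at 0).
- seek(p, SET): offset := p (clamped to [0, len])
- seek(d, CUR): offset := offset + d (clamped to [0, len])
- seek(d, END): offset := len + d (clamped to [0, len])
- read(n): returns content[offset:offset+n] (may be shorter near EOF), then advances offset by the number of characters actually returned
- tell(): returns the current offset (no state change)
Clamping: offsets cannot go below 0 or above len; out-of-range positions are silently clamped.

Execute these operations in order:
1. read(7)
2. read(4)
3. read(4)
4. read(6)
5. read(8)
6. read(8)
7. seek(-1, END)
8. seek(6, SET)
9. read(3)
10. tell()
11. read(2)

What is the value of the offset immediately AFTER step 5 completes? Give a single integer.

Answer: 18

Derivation:
After 1 (read(7)): returned '2NSTEUD', offset=7
After 2 (read(4)): returned 'UM7T', offset=11
After 3 (read(4)): returned 'ELZ8', offset=15
After 4 (read(6)): returned '70K', offset=18
After 5 (read(8)): returned '', offset=18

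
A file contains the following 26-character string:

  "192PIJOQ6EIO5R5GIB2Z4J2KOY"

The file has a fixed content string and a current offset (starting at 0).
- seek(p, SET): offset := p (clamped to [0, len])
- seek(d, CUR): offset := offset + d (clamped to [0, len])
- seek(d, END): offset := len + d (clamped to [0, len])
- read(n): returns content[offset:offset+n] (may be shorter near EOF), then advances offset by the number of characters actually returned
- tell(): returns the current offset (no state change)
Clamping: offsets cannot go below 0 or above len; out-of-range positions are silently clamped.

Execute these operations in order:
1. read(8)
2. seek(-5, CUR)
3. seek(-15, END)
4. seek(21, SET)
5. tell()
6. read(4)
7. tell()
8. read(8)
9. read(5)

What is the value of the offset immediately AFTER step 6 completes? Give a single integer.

After 1 (read(8)): returned '192PIJOQ', offset=8
After 2 (seek(-5, CUR)): offset=3
After 3 (seek(-15, END)): offset=11
After 4 (seek(21, SET)): offset=21
After 5 (tell()): offset=21
After 6 (read(4)): returned 'J2KO', offset=25

Answer: 25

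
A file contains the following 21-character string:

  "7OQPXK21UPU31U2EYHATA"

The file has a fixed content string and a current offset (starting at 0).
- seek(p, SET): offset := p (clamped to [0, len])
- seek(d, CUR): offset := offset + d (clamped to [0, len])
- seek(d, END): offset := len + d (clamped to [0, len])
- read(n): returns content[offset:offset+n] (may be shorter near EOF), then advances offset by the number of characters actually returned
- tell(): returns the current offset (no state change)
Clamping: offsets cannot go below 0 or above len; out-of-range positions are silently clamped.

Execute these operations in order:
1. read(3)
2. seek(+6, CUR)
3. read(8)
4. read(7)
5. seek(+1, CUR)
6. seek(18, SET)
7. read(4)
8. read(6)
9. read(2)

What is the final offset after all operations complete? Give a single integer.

Answer: 21

Derivation:
After 1 (read(3)): returned '7OQ', offset=3
After 2 (seek(+6, CUR)): offset=9
After 3 (read(8)): returned 'PU31U2EY', offset=17
After 4 (read(7)): returned 'HATA', offset=21
After 5 (seek(+1, CUR)): offset=21
After 6 (seek(18, SET)): offset=18
After 7 (read(4)): returned 'ATA', offset=21
After 8 (read(6)): returned '', offset=21
After 9 (read(2)): returned '', offset=21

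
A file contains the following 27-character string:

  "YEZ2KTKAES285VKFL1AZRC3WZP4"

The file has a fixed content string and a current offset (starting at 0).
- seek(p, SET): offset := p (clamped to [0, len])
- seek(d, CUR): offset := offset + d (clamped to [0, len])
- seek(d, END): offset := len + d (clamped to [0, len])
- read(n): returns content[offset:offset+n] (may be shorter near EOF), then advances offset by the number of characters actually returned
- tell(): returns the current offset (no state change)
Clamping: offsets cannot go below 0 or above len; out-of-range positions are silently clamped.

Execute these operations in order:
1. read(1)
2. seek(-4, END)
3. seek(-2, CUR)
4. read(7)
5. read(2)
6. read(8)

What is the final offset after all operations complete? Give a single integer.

After 1 (read(1)): returned 'Y', offset=1
After 2 (seek(-4, END)): offset=23
After 3 (seek(-2, CUR)): offset=21
After 4 (read(7)): returned 'C3WZP4', offset=27
After 5 (read(2)): returned '', offset=27
After 6 (read(8)): returned '', offset=27

Answer: 27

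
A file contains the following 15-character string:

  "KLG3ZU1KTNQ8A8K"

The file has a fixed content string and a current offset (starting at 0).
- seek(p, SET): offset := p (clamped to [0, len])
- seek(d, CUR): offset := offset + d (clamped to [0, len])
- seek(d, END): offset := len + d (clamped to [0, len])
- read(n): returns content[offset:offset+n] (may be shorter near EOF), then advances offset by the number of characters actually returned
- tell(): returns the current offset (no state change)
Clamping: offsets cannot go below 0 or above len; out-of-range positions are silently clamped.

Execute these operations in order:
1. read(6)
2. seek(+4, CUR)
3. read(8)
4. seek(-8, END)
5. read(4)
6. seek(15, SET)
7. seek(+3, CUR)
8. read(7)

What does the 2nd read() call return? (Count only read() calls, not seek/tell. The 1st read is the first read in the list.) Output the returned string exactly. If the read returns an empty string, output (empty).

After 1 (read(6)): returned 'KLG3ZU', offset=6
After 2 (seek(+4, CUR)): offset=10
After 3 (read(8)): returned 'Q8A8K', offset=15
After 4 (seek(-8, END)): offset=7
After 5 (read(4)): returned 'KTNQ', offset=11
After 6 (seek(15, SET)): offset=15
After 7 (seek(+3, CUR)): offset=15
After 8 (read(7)): returned '', offset=15

Answer: Q8A8K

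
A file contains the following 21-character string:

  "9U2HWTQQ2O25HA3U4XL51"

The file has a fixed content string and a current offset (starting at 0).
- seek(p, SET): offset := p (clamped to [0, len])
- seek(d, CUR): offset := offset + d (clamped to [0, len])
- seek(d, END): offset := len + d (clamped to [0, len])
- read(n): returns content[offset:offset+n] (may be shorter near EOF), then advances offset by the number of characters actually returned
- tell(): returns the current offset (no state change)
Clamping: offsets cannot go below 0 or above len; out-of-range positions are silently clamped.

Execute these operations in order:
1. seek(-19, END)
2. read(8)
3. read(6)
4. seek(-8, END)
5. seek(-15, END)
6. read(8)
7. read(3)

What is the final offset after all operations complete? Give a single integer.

After 1 (seek(-19, END)): offset=2
After 2 (read(8)): returned '2HWTQQ2O', offset=10
After 3 (read(6)): returned '25HA3U', offset=16
After 4 (seek(-8, END)): offset=13
After 5 (seek(-15, END)): offset=6
After 6 (read(8)): returned 'QQ2O25HA', offset=14
After 7 (read(3)): returned '3U4', offset=17

Answer: 17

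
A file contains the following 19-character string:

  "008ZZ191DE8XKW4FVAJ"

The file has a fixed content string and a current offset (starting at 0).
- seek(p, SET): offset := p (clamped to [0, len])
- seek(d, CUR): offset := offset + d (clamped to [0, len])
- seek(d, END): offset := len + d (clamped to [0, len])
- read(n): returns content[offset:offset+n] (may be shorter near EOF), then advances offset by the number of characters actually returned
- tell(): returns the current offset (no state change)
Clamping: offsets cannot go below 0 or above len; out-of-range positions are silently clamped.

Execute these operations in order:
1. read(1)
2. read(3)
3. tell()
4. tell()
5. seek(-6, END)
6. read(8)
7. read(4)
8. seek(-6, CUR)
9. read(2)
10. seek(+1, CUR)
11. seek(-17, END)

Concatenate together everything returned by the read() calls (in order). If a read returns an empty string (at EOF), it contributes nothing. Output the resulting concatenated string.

After 1 (read(1)): returned '0', offset=1
After 2 (read(3)): returned '08Z', offset=4
After 3 (tell()): offset=4
After 4 (tell()): offset=4
After 5 (seek(-6, END)): offset=13
After 6 (read(8)): returned 'W4FVAJ', offset=19
After 7 (read(4)): returned '', offset=19
After 8 (seek(-6, CUR)): offset=13
After 9 (read(2)): returned 'W4', offset=15
After 10 (seek(+1, CUR)): offset=16
After 11 (seek(-17, END)): offset=2

Answer: 008ZW4FVAJW4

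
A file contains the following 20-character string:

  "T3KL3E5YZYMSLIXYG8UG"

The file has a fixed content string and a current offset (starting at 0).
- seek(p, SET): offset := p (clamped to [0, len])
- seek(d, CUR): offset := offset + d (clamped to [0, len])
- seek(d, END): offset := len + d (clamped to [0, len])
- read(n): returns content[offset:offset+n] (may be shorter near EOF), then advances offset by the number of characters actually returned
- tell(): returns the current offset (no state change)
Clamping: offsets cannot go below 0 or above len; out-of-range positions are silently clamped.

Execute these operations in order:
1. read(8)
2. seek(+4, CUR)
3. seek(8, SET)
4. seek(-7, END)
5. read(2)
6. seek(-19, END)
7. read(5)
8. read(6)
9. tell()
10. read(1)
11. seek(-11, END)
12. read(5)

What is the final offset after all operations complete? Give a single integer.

After 1 (read(8)): returned 'T3KL3E5Y', offset=8
After 2 (seek(+4, CUR)): offset=12
After 3 (seek(8, SET)): offset=8
After 4 (seek(-7, END)): offset=13
After 5 (read(2)): returned 'IX', offset=15
After 6 (seek(-19, END)): offset=1
After 7 (read(5)): returned '3KL3E', offset=6
After 8 (read(6)): returned '5YZYMS', offset=12
After 9 (tell()): offset=12
After 10 (read(1)): returned 'L', offset=13
After 11 (seek(-11, END)): offset=9
After 12 (read(5)): returned 'YMSLI', offset=14

Answer: 14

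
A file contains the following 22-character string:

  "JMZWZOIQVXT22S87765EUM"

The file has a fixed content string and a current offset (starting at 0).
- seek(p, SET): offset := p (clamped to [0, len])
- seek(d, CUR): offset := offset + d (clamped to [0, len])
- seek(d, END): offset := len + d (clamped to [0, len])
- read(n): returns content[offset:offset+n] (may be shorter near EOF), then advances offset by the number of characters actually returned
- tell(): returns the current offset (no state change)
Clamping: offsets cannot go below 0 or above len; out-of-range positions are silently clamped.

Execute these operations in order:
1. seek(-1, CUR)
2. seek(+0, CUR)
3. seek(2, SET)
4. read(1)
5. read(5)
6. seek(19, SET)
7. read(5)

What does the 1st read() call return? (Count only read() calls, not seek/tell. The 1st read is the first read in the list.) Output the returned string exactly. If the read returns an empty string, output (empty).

Answer: Z

Derivation:
After 1 (seek(-1, CUR)): offset=0
After 2 (seek(+0, CUR)): offset=0
After 3 (seek(2, SET)): offset=2
After 4 (read(1)): returned 'Z', offset=3
After 5 (read(5)): returned 'WZOIQ', offset=8
After 6 (seek(19, SET)): offset=19
After 7 (read(5)): returned 'EUM', offset=22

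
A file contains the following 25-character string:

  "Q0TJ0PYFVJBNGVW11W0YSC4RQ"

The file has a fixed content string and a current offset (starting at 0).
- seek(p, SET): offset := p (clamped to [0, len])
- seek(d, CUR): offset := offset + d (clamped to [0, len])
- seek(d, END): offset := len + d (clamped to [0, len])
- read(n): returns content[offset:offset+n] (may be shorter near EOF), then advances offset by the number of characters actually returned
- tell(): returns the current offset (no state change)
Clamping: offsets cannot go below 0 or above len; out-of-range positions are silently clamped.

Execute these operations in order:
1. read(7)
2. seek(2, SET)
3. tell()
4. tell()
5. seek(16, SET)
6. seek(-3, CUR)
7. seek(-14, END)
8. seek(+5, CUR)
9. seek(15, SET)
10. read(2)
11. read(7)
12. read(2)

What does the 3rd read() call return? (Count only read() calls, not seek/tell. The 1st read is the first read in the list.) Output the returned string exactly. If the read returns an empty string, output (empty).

After 1 (read(7)): returned 'Q0TJ0PY', offset=7
After 2 (seek(2, SET)): offset=2
After 3 (tell()): offset=2
After 4 (tell()): offset=2
After 5 (seek(16, SET)): offset=16
After 6 (seek(-3, CUR)): offset=13
After 7 (seek(-14, END)): offset=11
After 8 (seek(+5, CUR)): offset=16
After 9 (seek(15, SET)): offset=15
After 10 (read(2)): returned '11', offset=17
After 11 (read(7)): returned 'W0YSC4R', offset=24
After 12 (read(2)): returned 'Q', offset=25

Answer: W0YSC4R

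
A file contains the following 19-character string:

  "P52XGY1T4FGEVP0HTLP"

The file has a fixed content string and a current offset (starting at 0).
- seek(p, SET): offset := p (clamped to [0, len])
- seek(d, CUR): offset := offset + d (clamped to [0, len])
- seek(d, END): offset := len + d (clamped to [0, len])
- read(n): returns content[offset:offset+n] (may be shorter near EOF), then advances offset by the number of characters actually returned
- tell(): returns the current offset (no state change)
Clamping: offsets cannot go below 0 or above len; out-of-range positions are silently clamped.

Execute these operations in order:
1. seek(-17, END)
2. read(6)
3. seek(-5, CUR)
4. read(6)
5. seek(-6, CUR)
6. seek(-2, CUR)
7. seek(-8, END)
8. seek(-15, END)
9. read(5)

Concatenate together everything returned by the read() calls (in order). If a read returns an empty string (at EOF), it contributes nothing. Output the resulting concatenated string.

After 1 (seek(-17, END)): offset=2
After 2 (read(6)): returned '2XGY1T', offset=8
After 3 (seek(-5, CUR)): offset=3
After 4 (read(6)): returned 'XGY1T4', offset=9
After 5 (seek(-6, CUR)): offset=3
After 6 (seek(-2, CUR)): offset=1
After 7 (seek(-8, END)): offset=11
After 8 (seek(-15, END)): offset=4
After 9 (read(5)): returned 'GY1T4', offset=9

Answer: 2XGY1TXGY1T4GY1T4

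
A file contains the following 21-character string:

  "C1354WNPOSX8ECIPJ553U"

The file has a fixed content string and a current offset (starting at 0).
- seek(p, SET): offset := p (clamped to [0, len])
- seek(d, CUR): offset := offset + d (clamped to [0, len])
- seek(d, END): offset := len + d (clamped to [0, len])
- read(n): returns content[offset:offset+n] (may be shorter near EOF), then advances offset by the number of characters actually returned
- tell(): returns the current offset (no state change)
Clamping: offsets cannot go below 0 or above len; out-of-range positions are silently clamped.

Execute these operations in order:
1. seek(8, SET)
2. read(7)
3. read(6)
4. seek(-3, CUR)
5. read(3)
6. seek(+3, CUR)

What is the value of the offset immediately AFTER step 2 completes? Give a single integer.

Answer: 15

Derivation:
After 1 (seek(8, SET)): offset=8
After 2 (read(7)): returned 'OSX8ECI', offset=15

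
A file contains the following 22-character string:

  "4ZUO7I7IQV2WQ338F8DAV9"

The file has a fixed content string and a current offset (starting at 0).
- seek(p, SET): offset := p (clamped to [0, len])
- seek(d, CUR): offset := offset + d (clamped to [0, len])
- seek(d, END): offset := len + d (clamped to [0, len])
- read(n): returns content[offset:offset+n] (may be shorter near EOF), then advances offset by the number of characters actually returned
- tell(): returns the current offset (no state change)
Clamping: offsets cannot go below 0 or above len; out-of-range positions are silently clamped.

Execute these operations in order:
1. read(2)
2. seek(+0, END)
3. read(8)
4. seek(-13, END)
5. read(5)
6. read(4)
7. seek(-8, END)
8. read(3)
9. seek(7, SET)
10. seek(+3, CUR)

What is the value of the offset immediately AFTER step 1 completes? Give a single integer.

After 1 (read(2)): returned '4Z', offset=2

Answer: 2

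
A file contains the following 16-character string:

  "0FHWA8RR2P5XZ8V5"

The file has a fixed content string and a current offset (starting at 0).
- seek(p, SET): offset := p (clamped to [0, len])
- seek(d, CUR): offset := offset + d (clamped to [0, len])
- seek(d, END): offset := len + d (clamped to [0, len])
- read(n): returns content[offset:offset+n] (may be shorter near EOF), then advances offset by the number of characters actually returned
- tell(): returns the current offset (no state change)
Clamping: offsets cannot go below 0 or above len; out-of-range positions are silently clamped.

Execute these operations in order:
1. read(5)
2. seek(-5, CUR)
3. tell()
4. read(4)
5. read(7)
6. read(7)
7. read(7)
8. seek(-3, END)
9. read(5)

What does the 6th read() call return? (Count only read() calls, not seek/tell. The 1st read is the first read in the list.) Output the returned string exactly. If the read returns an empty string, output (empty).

After 1 (read(5)): returned '0FHWA', offset=5
After 2 (seek(-5, CUR)): offset=0
After 3 (tell()): offset=0
After 4 (read(4)): returned '0FHW', offset=4
After 5 (read(7)): returned 'A8RR2P5', offset=11
After 6 (read(7)): returned 'XZ8V5', offset=16
After 7 (read(7)): returned '', offset=16
After 8 (seek(-3, END)): offset=13
After 9 (read(5)): returned '8V5', offset=16

Answer: 8V5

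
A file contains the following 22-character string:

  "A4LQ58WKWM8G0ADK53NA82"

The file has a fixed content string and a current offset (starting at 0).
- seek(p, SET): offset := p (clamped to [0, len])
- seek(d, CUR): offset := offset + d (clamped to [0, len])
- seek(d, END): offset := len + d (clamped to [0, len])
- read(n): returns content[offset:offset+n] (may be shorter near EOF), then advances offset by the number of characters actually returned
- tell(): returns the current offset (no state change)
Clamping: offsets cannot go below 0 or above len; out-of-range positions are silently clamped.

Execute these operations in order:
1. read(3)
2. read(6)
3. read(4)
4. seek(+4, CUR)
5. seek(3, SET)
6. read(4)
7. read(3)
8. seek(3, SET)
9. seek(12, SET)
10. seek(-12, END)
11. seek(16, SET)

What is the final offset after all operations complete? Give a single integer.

After 1 (read(3)): returned 'A4L', offset=3
After 2 (read(6)): returned 'Q58WKW', offset=9
After 3 (read(4)): returned 'M8G0', offset=13
After 4 (seek(+4, CUR)): offset=17
After 5 (seek(3, SET)): offset=3
After 6 (read(4)): returned 'Q58W', offset=7
After 7 (read(3)): returned 'KWM', offset=10
After 8 (seek(3, SET)): offset=3
After 9 (seek(12, SET)): offset=12
After 10 (seek(-12, END)): offset=10
After 11 (seek(16, SET)): offset=16

Answer: 16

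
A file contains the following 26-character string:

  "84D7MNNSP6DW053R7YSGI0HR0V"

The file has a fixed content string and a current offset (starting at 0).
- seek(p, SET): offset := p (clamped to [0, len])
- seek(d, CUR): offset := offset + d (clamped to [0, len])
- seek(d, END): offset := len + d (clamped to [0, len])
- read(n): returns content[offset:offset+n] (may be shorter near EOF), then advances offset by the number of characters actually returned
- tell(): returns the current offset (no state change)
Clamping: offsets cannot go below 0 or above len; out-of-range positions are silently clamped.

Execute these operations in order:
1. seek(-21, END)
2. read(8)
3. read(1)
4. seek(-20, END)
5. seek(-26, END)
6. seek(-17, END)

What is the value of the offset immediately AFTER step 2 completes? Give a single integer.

After 1 (seek(-21, END)): offset=5
After 2 (read(8)): returned 'NNSP6DW0', offset=13

Answer: 13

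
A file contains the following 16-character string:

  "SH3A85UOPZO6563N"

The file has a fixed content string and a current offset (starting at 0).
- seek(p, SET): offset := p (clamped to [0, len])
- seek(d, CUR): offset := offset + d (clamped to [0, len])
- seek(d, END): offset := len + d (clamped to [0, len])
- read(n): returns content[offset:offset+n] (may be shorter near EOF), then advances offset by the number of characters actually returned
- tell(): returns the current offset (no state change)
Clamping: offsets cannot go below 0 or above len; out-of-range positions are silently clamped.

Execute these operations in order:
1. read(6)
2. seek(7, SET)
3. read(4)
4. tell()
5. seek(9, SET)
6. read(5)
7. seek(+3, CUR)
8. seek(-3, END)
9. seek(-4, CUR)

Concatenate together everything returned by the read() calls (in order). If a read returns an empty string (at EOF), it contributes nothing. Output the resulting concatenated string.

Answer: SH3A85OPZOZO656

Derivation:
After 1 (read(6)): returned 'SH3A85', offset=6
After 2 (seek(7, SET)): offset=7
After 3 (read(4)): returned 'OPZO', offset=11
After 4 (tell()): offset=11
After 5 (seek(9, SET)): offset=9
After 6 (read(5)): returned 'ZO656', offset=14
After 7 (seek(+3, CUR)): offset=16
After 8 (seek(-3, END)): offset=13
After 9 (seek(-4, CUR)): offset=9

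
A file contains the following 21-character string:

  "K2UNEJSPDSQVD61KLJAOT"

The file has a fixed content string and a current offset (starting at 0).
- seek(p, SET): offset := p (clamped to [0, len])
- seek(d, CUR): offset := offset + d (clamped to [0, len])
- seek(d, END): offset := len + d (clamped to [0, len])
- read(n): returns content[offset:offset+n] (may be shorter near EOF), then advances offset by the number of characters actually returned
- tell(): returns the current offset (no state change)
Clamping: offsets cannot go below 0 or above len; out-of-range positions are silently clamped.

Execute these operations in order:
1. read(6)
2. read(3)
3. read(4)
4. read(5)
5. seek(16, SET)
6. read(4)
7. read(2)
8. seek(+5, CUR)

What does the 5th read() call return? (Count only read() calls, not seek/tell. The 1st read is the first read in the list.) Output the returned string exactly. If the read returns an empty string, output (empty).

Answer: LJAO

Derivation:
After 1 (read(6)): returned 'K2UNEJ', offset=6
After 2 (read(3)): returned 'SPD', offset=9
After 3 (read(4)): returned 'SQVD', offset=13
After 4 (read(5)): returned '61KLJ', offset=18
After 5 (seek(16, SET)): offset=16
After 6 (read(4)): returned 'LJAO', offset=20
After 7 (read(2)): returned 'T', offset=21
After 8 (seek(+5, CUR)): offset=21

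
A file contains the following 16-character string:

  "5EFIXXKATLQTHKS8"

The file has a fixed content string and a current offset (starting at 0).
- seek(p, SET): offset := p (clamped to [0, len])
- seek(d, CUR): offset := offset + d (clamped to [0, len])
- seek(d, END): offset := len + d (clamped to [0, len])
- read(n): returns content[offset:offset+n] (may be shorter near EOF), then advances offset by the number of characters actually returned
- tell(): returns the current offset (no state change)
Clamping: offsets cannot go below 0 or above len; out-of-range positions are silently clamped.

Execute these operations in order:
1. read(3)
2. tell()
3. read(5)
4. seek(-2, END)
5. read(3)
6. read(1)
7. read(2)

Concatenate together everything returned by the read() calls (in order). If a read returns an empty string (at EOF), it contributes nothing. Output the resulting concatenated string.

After 1 (read(3)): returned '5EF', offset=3
After 2 (tell()): offset=3
After 3 (read(5)): returned 'IXXKA', offset=8
After 4 (seek(-2, END)): offset=14
After 5 (read(3)): returned 'S8', offset=16
After 6 (read(1)): returned '', offset=16
After 7 (read(2)): returned '', offset=16

Answer: 5EFIXXKAS8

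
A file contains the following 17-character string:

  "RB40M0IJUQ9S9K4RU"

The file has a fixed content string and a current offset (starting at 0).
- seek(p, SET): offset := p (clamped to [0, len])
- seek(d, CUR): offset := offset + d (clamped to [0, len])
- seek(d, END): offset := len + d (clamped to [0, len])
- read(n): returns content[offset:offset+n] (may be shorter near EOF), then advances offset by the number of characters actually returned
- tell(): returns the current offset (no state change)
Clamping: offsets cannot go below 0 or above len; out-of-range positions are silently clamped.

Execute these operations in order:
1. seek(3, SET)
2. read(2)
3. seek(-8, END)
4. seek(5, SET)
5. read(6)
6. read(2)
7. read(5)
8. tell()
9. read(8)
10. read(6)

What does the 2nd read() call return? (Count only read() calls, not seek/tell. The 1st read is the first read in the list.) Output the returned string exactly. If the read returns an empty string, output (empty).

Answer: 0IJUQ9

Derivation:
After 1 (seek(3, SET)): offset=3
After 2 (read(2)): returned '0M', offset=5
After 3 (seek(-8, END)): offset=9
After 4 (seek(5, SET)): offset=5
After 5 (read(6)): returned '0IJUQ9', offset=11
After 6 (read(2)): returned 'S9', offset=13
After 7 (read(5)): returned 'K4RU', offset=17
After 8 (tell()): offset=17
After 9 (read(8)): returned '', offset=17
After 10 (read(6)): returned '', offset=17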